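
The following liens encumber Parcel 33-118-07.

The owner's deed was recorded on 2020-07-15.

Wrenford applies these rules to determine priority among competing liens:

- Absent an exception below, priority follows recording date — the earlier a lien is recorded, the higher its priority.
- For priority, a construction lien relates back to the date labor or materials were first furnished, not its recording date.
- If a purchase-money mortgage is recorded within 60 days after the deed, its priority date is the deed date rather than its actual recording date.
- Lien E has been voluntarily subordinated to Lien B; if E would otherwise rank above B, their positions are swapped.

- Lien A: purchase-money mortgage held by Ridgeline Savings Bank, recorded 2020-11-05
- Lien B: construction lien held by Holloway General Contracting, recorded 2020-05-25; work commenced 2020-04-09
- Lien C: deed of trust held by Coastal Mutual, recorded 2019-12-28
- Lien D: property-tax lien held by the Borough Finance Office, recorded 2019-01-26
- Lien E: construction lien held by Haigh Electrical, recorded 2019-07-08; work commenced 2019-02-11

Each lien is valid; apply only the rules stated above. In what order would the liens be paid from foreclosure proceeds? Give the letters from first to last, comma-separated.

Effective dates: A was recorded 113 days after the deed — beyond 60 days — so no relation-back applies; B is treated as recorded 2020-04-09, the work-commencement date; E relates back to 2019-02-11 (work commenced).
Ordering by effective date: D (2019-01-26), E (2019-02-11), C (2019-12-28), B (2020-04-09), A (2020-11-05).
E is senior to B before the subordination, so the two trade places.

D, B, C, E, A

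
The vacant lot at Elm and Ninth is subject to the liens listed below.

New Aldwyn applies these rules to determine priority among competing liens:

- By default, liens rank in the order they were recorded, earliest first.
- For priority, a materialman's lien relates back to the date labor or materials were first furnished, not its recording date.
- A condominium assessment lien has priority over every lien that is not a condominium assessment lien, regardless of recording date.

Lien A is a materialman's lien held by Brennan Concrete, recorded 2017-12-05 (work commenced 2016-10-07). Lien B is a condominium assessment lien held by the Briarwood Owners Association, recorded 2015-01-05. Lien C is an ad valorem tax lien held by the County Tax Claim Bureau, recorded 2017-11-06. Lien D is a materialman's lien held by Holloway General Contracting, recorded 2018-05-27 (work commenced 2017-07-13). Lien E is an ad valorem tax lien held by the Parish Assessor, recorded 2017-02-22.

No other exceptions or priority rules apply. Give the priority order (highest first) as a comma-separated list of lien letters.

Effective dates after the stated exceptions: A's effective date is 2016-10-07, when work began; D's effective date is 2017-07-13, when work began.
B, as a condominium assessment lien, has superpriority and ranks first.
Ordering the rest by effective date: A (2016-10-07), E (2017-02-22), D (2017-07-13), C (2017-11-06).

B, A, E, D, C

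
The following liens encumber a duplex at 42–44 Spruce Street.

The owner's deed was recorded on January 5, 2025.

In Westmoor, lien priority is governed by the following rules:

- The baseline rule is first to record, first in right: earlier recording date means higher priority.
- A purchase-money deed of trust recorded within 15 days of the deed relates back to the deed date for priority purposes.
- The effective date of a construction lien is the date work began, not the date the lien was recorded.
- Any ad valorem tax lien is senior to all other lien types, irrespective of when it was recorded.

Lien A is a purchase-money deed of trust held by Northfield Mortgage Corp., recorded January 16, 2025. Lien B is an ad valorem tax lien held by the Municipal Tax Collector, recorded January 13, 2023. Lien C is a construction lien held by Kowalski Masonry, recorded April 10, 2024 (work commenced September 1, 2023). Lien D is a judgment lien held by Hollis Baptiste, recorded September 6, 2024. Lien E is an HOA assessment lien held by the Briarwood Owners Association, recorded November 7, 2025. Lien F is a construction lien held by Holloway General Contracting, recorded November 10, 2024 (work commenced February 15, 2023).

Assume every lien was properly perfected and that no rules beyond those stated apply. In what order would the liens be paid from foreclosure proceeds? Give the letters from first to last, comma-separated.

B, F, C, D, A, E

Adjusting effective dates: A's effective date is the deed date, January 5, 2025; C relates back to September 1, 2023 (work commenced); F's effective date is February 15, 2023, when work began.
As an ad valorem tax lien, B is senior to every other lien.
Remaining liens by effective date: F (February 15, 2023), C (September 1, 2023), D (September 6, 2024), A (January 5, 2025), E (November 7, 2025).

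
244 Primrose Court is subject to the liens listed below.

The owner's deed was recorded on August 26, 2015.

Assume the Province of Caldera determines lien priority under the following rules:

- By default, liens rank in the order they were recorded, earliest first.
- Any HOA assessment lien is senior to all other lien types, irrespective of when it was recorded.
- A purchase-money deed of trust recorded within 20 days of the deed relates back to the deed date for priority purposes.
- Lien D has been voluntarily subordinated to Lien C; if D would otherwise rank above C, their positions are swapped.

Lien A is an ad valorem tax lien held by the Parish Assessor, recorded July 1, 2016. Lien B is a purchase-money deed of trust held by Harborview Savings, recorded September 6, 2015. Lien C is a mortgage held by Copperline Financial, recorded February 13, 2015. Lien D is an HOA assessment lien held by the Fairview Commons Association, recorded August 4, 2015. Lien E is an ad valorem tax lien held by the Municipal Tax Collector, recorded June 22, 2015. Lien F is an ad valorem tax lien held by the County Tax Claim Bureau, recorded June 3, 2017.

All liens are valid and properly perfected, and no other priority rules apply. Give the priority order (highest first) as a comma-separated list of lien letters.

C, D, E, B, A, F

Adjusting effective dates: B was recorded within the 20-day window, so its effective date is the deed date August 26, 2015.
D is an HOA assessment lien and takes priority over every other lien.
Among the remaining liens, by effective date: C (February 13, 2015), E (June 22, 2015), B (August 26, 2015), A (July 1, 2016), F (June 3, 2017).
Because D would otherwise rank above C, the subordination swaps them.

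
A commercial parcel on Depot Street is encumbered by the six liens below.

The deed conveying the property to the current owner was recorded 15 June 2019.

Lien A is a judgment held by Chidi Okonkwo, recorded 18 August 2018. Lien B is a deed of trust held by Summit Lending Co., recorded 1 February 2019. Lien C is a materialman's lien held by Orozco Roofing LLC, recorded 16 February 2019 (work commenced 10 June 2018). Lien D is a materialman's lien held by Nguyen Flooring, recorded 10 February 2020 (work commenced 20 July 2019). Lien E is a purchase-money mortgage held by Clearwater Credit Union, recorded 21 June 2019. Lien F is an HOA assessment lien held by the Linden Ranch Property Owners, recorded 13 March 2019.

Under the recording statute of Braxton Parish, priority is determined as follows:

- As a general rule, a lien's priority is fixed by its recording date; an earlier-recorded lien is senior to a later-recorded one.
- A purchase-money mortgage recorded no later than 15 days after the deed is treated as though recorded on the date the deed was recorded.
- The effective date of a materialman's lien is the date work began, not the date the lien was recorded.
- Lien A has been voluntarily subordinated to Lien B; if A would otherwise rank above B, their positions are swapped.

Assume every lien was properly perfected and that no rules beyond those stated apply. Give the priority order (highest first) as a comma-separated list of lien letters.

C, B, A, F, E, D

Adjusting effective dates: C's effective date is 10 June 2018, when work began; D is treated as recorded 20 July 2019, the work-commencement date; E was recorded within the 15-day window, so its effective date is the deed date 15 June 2019.
By effective date: C (10 June 2018), A (18 August 2018), B (1 February 2019), F (13 March 2019), E (15 June 2019), D (20 July 2019).
Because A would otherwise rank above B, the subordination swaps them.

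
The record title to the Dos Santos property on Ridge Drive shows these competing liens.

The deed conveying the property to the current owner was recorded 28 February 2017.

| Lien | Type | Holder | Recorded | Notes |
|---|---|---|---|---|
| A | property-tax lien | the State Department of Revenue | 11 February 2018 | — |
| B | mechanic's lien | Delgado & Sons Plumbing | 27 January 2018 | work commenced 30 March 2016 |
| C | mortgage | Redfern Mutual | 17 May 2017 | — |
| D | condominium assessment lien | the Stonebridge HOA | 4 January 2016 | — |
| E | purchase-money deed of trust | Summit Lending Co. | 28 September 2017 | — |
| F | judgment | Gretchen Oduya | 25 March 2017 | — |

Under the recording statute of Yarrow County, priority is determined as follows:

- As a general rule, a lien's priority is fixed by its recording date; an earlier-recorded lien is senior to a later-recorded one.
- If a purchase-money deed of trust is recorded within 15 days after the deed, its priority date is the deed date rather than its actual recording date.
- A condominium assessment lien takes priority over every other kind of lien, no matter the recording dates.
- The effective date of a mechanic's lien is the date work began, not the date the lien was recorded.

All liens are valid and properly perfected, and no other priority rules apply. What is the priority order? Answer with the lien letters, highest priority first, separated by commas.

First, effective dates: B's effective date is 30 March 2016, when work began; E missed the 15-day window (212 days after the deed), so its recording date stands.
As a condominium assessment lien, D is senior to every other lien.
Among the remaining liens, by effective date: B (30 March 2016), F (25 March 2017), C (17 May 2017), E (28 September 2017), A (11 February 2018).

D, B, F, C, E, A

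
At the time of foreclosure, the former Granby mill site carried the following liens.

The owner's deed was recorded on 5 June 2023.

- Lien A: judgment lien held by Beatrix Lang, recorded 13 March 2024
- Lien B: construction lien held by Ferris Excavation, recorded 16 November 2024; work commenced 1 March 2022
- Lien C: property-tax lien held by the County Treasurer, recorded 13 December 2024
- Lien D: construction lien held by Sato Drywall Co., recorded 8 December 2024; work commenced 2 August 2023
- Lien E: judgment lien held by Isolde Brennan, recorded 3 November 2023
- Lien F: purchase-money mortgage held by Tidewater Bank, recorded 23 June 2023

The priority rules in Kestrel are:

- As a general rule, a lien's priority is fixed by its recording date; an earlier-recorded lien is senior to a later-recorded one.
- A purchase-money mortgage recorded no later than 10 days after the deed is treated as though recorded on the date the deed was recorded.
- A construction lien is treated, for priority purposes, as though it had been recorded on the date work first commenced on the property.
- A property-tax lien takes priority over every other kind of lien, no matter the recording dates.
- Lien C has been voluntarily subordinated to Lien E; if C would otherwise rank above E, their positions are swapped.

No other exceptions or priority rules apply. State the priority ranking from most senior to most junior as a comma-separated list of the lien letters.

First, effective dates: B relates back to 1 March 2022 (work commenced); D's effective date is 2 August 2023, when work began; F was recorded 18 days after the deed — beyond 10 days — so no relation-back applies.
C is a property-tax lien, so it outranks all other liens regardless of date.
Remaining liens by effective date: B (1 March 2022), F (23 June 2023), D (2 August 2023), E (3 November 2023), A (13 March 2024).
C is senior to E before the subordination, so the two trade places.

E, B, F, D, C, A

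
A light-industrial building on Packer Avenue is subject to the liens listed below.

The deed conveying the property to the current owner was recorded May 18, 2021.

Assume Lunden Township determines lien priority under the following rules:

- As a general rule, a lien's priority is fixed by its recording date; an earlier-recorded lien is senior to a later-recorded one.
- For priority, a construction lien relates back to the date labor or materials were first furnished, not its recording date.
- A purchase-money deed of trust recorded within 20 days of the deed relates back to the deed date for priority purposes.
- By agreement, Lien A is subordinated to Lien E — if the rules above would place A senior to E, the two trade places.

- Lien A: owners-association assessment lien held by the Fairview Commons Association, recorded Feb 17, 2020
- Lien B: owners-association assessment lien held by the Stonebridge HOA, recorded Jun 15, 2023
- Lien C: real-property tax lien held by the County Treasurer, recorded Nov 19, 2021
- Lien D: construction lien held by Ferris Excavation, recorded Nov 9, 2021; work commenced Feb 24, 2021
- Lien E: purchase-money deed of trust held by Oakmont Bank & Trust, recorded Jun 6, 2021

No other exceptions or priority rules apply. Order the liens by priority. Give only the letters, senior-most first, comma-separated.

E, D, A, C, B

Adjusting effective dates: D relates back to Feb 24, 2021 (work commenced); E's effective date is the deed date, May 18, 2021.
By effective date: A (Feb 17, 2020), D (Feb 24, 2021), E (May 18, 2021), C (Nov 19, 2021), B (Jun 15, 2023).
A would otherwise be senior to E, so under the subordination agreement A and E exchange positions.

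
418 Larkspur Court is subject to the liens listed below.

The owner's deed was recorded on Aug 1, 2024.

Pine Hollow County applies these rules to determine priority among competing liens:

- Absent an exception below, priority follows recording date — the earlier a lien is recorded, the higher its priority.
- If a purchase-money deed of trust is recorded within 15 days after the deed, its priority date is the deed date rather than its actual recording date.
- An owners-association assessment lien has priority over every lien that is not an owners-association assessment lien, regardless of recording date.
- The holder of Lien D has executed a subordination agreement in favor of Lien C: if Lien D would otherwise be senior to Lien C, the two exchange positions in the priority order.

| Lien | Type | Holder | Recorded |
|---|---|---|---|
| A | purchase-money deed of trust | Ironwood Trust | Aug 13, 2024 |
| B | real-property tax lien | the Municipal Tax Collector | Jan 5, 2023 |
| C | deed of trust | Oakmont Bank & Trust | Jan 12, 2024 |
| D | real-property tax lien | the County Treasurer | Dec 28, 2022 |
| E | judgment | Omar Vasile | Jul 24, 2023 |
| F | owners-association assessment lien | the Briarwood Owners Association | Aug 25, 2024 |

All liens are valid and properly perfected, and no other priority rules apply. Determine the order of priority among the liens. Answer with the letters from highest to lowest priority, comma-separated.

First, effective dates: A relates back to the deed date Aug 1, 2024.
F is an owners-association assessment lien, so it outranks all other liens regardless of date.
The other liens, earliest effective date first: D (Dec 28, 2022), B (Jan 5, 2023), E (Jul 24, 2023), C (Jan 12, 2024), A (Aug 1, 2024).
The subordination applies — D was senior to C — so D and C swap.

F, C, B, E, D, A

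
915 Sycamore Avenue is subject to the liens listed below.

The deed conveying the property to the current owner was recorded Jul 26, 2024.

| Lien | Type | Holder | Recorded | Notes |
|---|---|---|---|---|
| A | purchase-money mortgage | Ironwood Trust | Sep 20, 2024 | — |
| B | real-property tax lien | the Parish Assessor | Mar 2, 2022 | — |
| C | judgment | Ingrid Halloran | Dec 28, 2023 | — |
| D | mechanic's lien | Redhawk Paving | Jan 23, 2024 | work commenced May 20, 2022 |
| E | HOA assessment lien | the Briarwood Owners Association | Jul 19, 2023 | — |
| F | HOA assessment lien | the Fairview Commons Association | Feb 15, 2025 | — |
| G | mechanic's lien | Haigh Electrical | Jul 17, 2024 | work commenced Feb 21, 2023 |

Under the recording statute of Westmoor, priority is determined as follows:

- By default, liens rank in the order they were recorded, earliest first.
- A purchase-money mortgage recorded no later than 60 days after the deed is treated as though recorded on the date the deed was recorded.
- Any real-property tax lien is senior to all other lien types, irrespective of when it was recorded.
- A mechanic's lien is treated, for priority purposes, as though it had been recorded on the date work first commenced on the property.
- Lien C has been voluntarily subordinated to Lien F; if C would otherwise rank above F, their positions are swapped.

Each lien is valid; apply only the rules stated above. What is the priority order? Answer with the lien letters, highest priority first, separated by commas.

B, D, G, E, F, A, C

First, effective dates: A relates back to the deed date Jul 26, 2024; D is treated as recorded May 20, 2022, the work-commencement date; G's effective date is Feb 21, 2023, when work began.
B is a real-property tax lien and takes priority over every other lien.
Remaining liens by effective date: D (May 20, 2022), G (Feb 21, 2023), E (Jul 19, 2023), C (Dec 28, 2023), A (Jul 26, 2024), F (Feb 15, 2025).
Because C would otherwise rank above F, the subordination swaps them.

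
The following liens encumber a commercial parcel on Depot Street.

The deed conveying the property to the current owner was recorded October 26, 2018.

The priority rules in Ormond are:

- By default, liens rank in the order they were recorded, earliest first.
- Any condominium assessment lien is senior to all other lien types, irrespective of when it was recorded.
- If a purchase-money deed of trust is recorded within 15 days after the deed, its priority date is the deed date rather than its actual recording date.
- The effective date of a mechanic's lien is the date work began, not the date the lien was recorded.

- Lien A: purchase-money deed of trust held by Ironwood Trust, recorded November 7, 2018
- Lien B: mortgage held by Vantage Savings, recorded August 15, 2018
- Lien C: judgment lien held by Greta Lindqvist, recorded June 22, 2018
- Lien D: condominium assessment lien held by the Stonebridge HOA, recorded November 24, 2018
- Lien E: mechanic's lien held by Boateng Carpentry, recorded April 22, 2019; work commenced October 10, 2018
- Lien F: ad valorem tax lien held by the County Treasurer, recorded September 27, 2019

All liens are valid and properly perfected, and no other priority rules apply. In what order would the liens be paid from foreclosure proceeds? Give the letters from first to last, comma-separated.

First, effective dates: A relates back to the deed date October 26, 2018; E relates back to October 10, 2018 (work commenced).
As a condominium assessment lien, D is senior to every other lien.
The other liens, earliest effective date first: C (June 22, 2018), B (August 15, 2018), E (October 10, 2018), A (October 26, 2018), F (September 27, 2019).

D, C, B, E, A, F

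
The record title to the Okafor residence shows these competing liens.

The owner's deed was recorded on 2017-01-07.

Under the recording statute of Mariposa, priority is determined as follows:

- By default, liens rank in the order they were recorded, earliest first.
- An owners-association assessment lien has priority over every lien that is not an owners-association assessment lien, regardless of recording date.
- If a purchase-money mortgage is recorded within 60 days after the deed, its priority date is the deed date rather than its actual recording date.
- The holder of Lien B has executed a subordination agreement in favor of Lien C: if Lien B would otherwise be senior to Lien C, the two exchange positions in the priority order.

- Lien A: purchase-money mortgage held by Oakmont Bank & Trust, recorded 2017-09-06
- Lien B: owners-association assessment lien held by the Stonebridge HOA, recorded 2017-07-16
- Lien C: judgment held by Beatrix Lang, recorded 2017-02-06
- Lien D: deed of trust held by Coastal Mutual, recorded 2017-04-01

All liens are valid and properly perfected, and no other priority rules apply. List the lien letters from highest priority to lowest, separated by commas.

C, B, D, A

Effective dates: A missed the 60-day window (242 days after the deed), so its recording date stands.
As an owners-association assessment lien, B is senior to every other lien.
Ordering the rest by effective date: C (2017-02-06), D (2017-04-01), A (2017-09-06).
Because B would otherwise rank above C, the subordination swaps them.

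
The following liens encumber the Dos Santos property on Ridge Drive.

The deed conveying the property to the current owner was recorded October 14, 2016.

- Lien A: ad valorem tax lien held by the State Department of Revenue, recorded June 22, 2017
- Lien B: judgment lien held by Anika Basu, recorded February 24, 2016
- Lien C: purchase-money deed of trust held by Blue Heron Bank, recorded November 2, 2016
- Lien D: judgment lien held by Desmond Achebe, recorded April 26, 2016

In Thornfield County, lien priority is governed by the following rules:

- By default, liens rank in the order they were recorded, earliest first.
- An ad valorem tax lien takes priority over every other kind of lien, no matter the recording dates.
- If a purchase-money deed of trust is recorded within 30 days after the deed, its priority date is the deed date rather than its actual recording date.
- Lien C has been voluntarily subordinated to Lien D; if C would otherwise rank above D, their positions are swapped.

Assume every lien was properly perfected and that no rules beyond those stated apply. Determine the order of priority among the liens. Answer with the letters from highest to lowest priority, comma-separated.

Effective dates: C's effective date is the deed date, October 14, 2016.
A is an ad valorem tax lien and takes priority over every other lien.
Remaining liens by effective date: B (February 24, 2016), D (April 26, 2016), C (October 14, 2016).
C already ranks below D; the subordination has no effect.

A, B, D, C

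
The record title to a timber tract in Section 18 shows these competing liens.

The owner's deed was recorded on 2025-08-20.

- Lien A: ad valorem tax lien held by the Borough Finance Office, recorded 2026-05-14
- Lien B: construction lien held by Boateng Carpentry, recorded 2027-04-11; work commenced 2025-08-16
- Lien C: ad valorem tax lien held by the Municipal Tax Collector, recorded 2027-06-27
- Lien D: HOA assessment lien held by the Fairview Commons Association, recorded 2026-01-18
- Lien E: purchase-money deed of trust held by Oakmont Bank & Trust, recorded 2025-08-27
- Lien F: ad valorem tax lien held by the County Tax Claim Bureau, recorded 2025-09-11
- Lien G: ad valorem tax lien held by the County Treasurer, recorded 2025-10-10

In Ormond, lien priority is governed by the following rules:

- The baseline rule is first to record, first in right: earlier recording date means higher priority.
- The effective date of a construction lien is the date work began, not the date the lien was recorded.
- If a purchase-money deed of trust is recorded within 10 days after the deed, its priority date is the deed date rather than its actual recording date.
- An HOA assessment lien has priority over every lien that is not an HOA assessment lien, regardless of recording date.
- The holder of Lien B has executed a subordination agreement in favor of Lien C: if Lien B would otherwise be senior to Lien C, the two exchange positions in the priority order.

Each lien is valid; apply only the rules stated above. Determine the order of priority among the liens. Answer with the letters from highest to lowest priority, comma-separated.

D, C, E, F, G, A, B

Adjusting effective dates: B is treated as recorded 2025-08-16, the work-commencement date; E relates back to the deed date 2025-08-20.
D is an HOA assessment lien and takes priority over every other lien.
Remaining liens by effective date: B (2025-08-16), E (2025-08-20), F (2025-09-11), G (2025-10-10), A (2026-05-14), C (2027-06-27).
B is senior to C before the subordination, so the two trade places.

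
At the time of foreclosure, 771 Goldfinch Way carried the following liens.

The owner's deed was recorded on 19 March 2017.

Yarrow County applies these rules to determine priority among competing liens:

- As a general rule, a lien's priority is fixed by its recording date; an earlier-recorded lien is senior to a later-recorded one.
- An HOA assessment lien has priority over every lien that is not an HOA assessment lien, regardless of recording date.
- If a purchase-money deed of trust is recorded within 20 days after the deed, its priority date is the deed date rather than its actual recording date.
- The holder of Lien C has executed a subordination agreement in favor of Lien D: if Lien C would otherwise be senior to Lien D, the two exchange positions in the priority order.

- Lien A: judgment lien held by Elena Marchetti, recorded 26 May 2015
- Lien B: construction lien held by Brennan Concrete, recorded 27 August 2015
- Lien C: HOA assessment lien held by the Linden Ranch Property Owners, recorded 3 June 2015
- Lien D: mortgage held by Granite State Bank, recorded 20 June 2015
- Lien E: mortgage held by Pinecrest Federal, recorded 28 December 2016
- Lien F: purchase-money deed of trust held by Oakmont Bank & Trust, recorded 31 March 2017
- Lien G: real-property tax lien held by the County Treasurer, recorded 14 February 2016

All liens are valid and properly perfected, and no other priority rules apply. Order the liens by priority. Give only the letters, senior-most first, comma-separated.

Effective dates after the stated exceptions: F relates back to the deed date 19 March 2017.
C is an HOA assessment lien and takes priority over every other lien.
Remaining liens by effective date: A (26 May 2015), D (20 June 2015), B (27 August 2015), G (14 February 2016), E (28 December 2016), F (19 March 2017).
The subordination applies — C was senior to D — so C and D swap.

D, A, C, B, G, E, F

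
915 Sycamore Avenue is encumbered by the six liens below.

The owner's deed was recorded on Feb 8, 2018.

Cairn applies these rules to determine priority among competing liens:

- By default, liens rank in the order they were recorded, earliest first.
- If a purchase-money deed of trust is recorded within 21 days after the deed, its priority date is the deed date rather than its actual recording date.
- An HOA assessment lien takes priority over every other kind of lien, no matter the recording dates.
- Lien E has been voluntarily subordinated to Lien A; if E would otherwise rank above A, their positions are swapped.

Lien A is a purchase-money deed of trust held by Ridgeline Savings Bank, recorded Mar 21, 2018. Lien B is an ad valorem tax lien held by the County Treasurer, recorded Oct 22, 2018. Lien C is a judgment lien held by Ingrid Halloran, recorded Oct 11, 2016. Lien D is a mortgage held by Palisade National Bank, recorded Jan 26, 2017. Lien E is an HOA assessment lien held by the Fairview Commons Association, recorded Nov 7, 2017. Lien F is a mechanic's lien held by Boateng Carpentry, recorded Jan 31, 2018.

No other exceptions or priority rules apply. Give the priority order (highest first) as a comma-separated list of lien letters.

A, C, D, F, E, B

First, effective dates: A missed the 21-day window (41 days after the deed), so its recording date stands.
E, as an HOA assessment lien, has superpriority and ranks first.
Ordering the rest by effective date: C (Oct 11, 2016), D (Jan 26, 2017), F (Jan 31, 2018), A (Mar 21, 2018), B (Oct 22, 2018).
The subordination applies — E was senior to A — so E and A swap.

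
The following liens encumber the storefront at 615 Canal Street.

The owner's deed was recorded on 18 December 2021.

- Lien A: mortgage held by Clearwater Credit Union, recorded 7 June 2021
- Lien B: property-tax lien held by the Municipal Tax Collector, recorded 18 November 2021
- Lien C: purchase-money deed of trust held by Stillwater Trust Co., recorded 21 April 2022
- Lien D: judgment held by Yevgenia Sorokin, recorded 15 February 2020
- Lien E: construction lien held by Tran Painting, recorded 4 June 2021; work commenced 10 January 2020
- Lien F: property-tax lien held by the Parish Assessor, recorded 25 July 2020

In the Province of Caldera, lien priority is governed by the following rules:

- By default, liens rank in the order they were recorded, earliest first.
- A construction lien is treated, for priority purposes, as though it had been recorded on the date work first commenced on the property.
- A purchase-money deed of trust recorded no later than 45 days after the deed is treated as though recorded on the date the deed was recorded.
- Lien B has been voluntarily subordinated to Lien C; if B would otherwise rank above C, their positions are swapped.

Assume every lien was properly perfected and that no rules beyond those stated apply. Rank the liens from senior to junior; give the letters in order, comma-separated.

E, D, F, A, C, B

Adjusting effective dates: C was recorded 124 days after the deed, outside the 45-day window, so it keeps its recording date; E relates back to 10 January 2020 (work commenced).
By effective date, earliest first: E (10 January 2020), D (15 February 2020), F (25 July 2020), A (7 June 2021), B (18 November 2021), C (21 April 2022).
The subordination applies — B was senior to C — so B and C swap.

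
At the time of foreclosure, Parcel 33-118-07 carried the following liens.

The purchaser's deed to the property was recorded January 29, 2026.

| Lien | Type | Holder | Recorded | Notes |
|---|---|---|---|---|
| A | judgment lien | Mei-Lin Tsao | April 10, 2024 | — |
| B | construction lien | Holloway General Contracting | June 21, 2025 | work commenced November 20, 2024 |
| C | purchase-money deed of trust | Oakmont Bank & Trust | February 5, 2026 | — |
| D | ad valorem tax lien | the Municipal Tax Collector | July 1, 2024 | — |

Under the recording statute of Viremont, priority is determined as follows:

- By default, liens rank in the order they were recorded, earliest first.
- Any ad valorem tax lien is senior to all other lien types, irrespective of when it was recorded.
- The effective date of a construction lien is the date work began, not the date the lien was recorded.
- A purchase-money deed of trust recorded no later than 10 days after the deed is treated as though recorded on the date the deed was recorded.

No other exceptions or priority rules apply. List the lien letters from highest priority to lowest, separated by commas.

Adjusting effective dates: B's effective date is November 20, 2024, when work began; C's effective date is the deed date, January 29, 2026.
D, as an ad valorem tax lien, has superpriority and ranks first.
Remaining liens by effective date: A (April 10, 2024), B (November 20, 2024), C (January 29, 2026).

D, A, B, C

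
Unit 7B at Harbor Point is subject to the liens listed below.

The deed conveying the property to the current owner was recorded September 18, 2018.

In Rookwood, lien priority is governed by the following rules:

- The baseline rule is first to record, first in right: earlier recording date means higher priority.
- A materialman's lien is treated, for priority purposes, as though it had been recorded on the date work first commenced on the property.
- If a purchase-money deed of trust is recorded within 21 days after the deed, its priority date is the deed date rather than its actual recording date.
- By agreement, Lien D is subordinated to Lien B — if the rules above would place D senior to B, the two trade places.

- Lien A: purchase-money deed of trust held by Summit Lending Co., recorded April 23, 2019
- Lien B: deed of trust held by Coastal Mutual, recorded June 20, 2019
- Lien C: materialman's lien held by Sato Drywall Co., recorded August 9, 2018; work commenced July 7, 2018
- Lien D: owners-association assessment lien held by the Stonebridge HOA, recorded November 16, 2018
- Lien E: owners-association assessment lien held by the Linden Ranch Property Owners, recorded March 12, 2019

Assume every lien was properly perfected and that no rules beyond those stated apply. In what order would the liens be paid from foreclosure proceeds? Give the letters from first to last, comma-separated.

C, B, E, A, D

Effective dates: A was recorded 217 days after the deed — beyond 21 days — so no relation-back applies; C relates back to July 7, 2018 (work commenced).
By effective date: C (July 7, 2018), D (November 16, 2018), E (March 12, 2019), A (April 23, 2019), B (June 20, 2019).
Because D would otherwise rank above B, the subordination swaps them.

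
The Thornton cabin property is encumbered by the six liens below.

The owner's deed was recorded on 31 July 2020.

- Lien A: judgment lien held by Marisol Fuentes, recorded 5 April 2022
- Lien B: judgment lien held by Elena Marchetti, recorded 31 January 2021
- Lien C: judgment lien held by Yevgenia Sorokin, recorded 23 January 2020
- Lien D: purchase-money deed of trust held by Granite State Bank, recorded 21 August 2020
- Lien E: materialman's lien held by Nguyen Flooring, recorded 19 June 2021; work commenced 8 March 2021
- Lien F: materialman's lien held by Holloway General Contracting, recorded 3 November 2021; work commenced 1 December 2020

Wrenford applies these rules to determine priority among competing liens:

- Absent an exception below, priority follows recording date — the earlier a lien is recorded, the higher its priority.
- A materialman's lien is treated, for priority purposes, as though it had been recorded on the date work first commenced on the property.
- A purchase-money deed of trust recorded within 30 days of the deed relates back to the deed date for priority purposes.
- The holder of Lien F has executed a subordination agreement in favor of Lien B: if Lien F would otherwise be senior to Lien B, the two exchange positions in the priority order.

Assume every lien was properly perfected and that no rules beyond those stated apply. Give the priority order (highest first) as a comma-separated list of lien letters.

Effective dates after the stated exceptions: D relates back to the deed date 31 July 2020; E relates back to 8 March 2021 (work commenced); F relates back to 1 December 2020 (work commenced).
Ordering by effective date: C (23 January 2020), D (31 July 2020), F (1 December 2020), B (31 January 2021), E (8 March 2021), A (5 April 2022).
Because F would otherwise rank above B, the subordination swaps them.

C, D, B, F, E, A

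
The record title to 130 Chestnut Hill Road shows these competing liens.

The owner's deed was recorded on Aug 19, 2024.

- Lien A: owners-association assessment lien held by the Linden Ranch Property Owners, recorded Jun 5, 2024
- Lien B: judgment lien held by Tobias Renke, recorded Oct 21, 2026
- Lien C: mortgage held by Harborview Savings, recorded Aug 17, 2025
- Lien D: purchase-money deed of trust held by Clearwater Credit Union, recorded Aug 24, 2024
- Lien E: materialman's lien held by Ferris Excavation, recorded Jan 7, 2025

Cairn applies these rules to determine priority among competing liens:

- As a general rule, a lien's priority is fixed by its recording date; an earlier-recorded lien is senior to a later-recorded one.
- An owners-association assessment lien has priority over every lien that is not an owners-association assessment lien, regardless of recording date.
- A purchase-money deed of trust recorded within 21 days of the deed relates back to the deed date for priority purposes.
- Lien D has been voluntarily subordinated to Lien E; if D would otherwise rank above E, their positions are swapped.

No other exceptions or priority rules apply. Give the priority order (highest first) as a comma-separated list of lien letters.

Adjusting effective dates: D was recorded within the 21-day window, so its effective date is the deed date Aug 19, 2024.
A, as an owners-association assessment lien, has superpriority and ranks first.
Remaining liens by effective date: D (Aug 19, 2024), E (Jan 7, 2025), C (Aug 17, 2025), B (Oct 21, 2026).
D is senior to E before the subordination, so the two trade places.

A, E, D, C, B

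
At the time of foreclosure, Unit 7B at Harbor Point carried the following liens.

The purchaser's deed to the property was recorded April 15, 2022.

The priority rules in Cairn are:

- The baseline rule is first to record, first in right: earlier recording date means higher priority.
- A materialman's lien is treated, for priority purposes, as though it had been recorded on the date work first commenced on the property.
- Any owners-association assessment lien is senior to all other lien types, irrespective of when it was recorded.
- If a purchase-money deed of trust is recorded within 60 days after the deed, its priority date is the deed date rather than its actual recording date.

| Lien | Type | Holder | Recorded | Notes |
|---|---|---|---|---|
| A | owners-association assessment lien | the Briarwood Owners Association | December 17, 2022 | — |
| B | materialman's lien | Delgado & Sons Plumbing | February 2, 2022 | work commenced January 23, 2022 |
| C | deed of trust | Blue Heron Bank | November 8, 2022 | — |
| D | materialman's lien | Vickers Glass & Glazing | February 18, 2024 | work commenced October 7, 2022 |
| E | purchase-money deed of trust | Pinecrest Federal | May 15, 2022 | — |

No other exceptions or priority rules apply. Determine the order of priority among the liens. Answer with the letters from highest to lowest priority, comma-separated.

A, B, E, D, C

First, effective dates: B relates back to January 23, 2022 (work commenced); D is treated as recorded October 7, 2022, the work-commencement date; E was recorded within the 60-day window, so its effective date is the deed date April 15, 2022.
A, as an owners-association assessment lien, has superpriority and ranks first.
Among the remaining liens, by effective date: B (January 23, 2022), E (April 15, 2022), D (October 7, 2022), C (November 8, 2022).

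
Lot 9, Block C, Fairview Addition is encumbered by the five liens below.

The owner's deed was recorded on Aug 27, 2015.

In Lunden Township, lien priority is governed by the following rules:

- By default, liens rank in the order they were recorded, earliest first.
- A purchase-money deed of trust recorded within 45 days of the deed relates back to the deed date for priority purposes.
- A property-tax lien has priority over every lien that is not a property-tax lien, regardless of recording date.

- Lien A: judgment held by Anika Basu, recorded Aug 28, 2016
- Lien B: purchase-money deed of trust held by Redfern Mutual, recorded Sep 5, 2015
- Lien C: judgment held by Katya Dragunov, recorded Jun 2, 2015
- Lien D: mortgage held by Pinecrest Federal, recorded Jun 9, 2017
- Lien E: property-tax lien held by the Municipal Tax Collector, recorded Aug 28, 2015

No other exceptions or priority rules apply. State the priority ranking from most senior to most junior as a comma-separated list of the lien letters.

E, C, B, A, D

Effective dates: B relates back to the deed date Aug 27, 2015.
E, as a property-tax lien, has superpriority and ranks first.
Remaining liens by effective date: C (Jun 2, 2015), B (Aug 27, 2015), A (Aug 28, 2016), D (Jun 9, 2017).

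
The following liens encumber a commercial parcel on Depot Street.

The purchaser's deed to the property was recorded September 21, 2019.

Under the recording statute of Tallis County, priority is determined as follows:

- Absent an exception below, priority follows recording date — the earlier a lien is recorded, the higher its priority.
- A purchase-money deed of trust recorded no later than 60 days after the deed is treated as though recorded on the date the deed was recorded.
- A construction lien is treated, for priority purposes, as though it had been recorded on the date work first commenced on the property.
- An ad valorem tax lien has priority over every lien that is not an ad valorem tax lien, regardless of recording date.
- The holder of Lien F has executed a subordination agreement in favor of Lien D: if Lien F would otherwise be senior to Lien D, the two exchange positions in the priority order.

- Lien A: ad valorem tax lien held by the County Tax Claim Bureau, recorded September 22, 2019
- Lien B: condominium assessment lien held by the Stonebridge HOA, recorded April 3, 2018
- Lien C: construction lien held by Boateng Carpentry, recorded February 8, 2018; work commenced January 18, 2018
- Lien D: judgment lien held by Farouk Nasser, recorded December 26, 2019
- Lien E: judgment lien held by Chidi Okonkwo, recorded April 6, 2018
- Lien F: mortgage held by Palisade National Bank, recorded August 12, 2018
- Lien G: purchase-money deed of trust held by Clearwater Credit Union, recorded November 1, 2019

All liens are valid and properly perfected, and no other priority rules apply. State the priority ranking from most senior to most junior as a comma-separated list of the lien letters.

Effective dates after the stated exceptions: C is treated as recorded January 18, 2018, the work-commencement date; G relates back to the deed date September 21, 2019.
A is an ad valorem tax lien and takes priority over every other lien.
Ordering the rest by effective date: C (January 18, 2018), B (April 3, 2018), E (April 6, 2018), F (August 12, 2018), G (September 21, 2019), D (December 26, 2019).
F is senior to D before the subordination, so the two trade places.

A, C, B, E, D, G, F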